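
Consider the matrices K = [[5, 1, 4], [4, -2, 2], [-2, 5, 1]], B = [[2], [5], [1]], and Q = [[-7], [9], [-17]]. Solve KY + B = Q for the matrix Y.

KY = Q − B = [[-9], [4], [-18]].
Left-multiplying both sides by K⁻¹ gives Y = K⁻¹(Q − B).
det K = -4, so K⁻¹ = [[3, -19/4, -5/2], [2, -13/4, -3/2], [-4, 27/4, 7/2]].
Y = K⁻¹(Q − B) = [[-1], [-4], [0]].

Y = [[-1], [-4], [0]]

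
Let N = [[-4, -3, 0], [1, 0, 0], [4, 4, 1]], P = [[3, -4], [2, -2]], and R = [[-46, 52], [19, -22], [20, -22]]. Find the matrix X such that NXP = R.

X = [[3, 5], [-2, -2], [-2, -5]]

Isolating X: multiply by N⁻¹ from the left and P⁻¹ from the right, so X = N⁻¹RP⁻¹.
det N = 3, so N⁻¹ = [[0, 1, 0], [-1/3, -4/3, 0], [4/3, 4/3, 1]].
det P = 2, so P⁻¹ = [[-1, 2], [-1, 3/2]].
N⁻¹R = [[19, -22], [-10, 12], [-16, 18]].
X = (N⁻¹R)P⁻¹ = [[3, 5], [-2, -2], [-2, -5]].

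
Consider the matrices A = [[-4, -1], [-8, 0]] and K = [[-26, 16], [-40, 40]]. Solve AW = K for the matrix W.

W = [[5, -5], [6, 4]]

A is on the left of W, so left-multiply by A⁻¹: W = A⁻¹K.
det A = -8, so A⁻¹ = [[0, -1/8], [-1, 1/2]].
W = A⁻¹K = [[0, -1/8], [-1, 1/2]] · [[-26, 16], [-40, 40]] = [[5, -5], [6, 4]].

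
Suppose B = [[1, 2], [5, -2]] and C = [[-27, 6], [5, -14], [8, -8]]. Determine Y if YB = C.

B is on the right of Y, so right-multiply by B⁻¹: Y = CB⁻¹.
det B = -12, so B⁻¹ = [[1/6, 1/6], [5/12, -1/12]].
Y = CB⁻¹ = [[-27, 6], [5, -14], [8, -8]] · [[1/6, 1/6], [5/12, -1/12]] = [[-2, -5], [-5, 2], [-2, 2]].

Y = [[-2, -5], [-5, 2], [-2, 2]]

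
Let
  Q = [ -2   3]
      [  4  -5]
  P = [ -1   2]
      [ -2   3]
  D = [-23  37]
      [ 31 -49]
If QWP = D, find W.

W = Q⁻¹DP⁻¹ (apply Q⁻¹ on the left and P⁻¹ on the right).
det Q = -2, so Q⁻¹ = [[5/2, 3/2], [2, 1]].
det P = 1; the adjugate gives P⁻¹ = [[3, -2], [2, -1]].
Q⁻¹D = [[-11, 19], [-15, 25]].
W = (Q⁻¹D)P⁻¹ = [[5, 3], [5, 5]].

W = [[5, 3], [5, 5]]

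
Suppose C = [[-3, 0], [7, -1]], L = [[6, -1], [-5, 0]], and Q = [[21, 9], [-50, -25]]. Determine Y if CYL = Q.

Y = [[3, 5], [-4, -5]]

Isolating Y: multiply by C⁻¹ from the left and L⁻¹ from the right, so Y = C⁻¹QL⁻¹.
det C = 3; the adjugate gives C⁻¹ = [[-1/3, 0], [-7/3, -1]].
det L = -5, so L⁻¹ = [[0, -1/5], [-1, -6/5]].
C⁻¹Q = [[-7, -3], [1, 4]].
Y = (C⁻¹Q)L⁻¹ = [[3, 5], [-4, -5]].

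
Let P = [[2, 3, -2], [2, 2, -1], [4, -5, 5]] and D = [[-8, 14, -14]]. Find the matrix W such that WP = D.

W = [[4, -4, -2]]

Since P sits to the right of W, W = DP⁻¹.
P has determinant 4; P⁻¹ = [[5/4, -5/4, 1/4], [-7/2, 9/2, -1/2], [-9/2, 11/2, -1/2]].
W = DP⁻¹ = [[-8, 14, -14]] · [[5/4, -5/4, 1/4], [-7/2, 9/2, -1/2], [-9/2, 11/2, -1/2]] = [[4, -4, -2]].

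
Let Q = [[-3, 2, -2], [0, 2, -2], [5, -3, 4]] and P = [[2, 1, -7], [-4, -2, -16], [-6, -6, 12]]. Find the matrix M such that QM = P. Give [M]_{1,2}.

Left-multiplying both sides by Q⁻¹ gives M = Q⁻¹P.
det Q = -6, so Q⁻¹ = [[-1/3, 1/3, 0], [5/3, 1/3, 1], [5/3, -1/6, 1]].
M = Q⁻¹P = [[-1/3, 1/3, 0], [5/3, 1/3, 1], [5/3, -1/6, 1]] · [[2, 1, -7], [-4, -2, -16], [-6, -6, 12]] = [[-2, -1, -3], [-4, -5, -5], [-2, -4, 3]].

-1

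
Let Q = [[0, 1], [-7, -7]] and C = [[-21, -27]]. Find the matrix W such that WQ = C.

Q is on the right of W, so right-multiply by Q⁻¹: W = CQ⁻¹.
det Q = 7, so Q⁻¹ = [[-1, -1/7], [1, 0]].
W = CQ⁻¹ = [[-21, -27]] · [[-1, -1/7], [1, 0]] = [[-6, 3]].

W = [[-6, 3]]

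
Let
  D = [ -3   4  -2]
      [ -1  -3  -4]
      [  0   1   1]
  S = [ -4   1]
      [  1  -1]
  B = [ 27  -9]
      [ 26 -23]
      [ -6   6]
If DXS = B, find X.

Isolating X: multiply by D⁻¹ from the left and S⁻¹ from the right, so X = D⁻¹BS⁻¹.
det D = 3; the adjugate gives D⁻¹ = [[1/3, -2, -22/3], [1/3, -1, -10/3], [-1/3, 1, 13/3]].
S has determinant 3; S⁻¹ = [[-1/3, -1/3], [-1/3, -4/3]].
D⁻¹B = [[1, -1], [3, 0], [-9, 6]].
X = (D⁻¹B)S⁻¹ = [[0, 1], [-1, -1], [1, -5]].

X = [[0, 1], [-1, -1], [1, -5]]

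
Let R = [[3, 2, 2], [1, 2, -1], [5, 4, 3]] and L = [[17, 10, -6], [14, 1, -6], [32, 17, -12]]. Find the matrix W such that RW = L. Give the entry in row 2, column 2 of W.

2

R is on the left of W, so left-multiply by R⁻¹: W = R⁻¹L.
R has determinant 2; R⁻¹ = [[5, 1, -3], [-4, -1/2, 5/2], [-3, -1, 2]].
W = R⁻¹L = [[5, 1, -3], [-4, -1/2, 5/2], [-3, -1, 2]] · [[17, 10, -6], [14, 1, -6], [32, 17, -12]] = [[3, 0, 0], [5, 2, -3], [-1, 3, 0]].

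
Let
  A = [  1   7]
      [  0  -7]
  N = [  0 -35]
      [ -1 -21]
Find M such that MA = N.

M = [[0, 5], [-1, 2]]

Since A sits to the right of M, M = NA⁻¹.
A has determinant -7; A⁻¹ = [[1, 1], [0, -1/7]].
M = NA⁻¹ = [[0, -35], [-1, -21]] · [[1, 1], [0, -1/7]] = [[0, 5], [-1, 2]].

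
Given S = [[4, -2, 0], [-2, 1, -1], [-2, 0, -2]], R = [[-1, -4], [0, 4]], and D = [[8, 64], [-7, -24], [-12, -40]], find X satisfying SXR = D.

Left-multiply by S⁻¹ and right-multiply by R⁻¹: X = S⁻¹DR⁻¹.
det S = -4, so S⁻¹ = [[1/2, 1, -1/2], [1/2, 2, -1], [-1/2, -1, 0]].
R has determinant -4; R⁻¹ = [[-1, -1], [0, 1/4]].
S⁻¹D = [[3, 28], [2, 24], [3, -8]].
X = (S⁻¹D)R⁻¹ = [[-3, 4], [-2, 4], [-3, -5]].

X = [[-3, 4], [-2, 4], [-3, -5]]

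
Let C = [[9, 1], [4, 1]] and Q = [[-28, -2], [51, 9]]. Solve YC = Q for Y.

Y = [[-4, 2], [3, 6]]

Right-multiplying both sides by C⁻¹ gives Y = QC⁻¹.
det C = 5; the adjugate gives C⁻¹ = [[1/5, -1/5], [-4/5, 9/5]].
Y = QC⁻¹ = [[-28, -2], [51, 9]] · [[1/5, -1/5], [-4/5, 9/5]] = [[-4, 2], [3, 6]].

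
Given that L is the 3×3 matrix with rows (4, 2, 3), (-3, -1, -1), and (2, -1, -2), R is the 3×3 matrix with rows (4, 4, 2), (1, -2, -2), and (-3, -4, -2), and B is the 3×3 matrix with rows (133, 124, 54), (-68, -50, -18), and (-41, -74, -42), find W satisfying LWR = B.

Isolating W: multiply by L⁻¹ from the left and R⁻¹ from the right, so W = L⁻¹BR⁻¹.
L has determinant 3; L⁻¹ = [[1/3, 1/3, 1/3], [-8/3, -14/3, -5/3], [5/3, 8/3, 2/3]].
R has determinant -4; R⁻¹ = [[1, 0, 1], [-2, 1/2, -5/2], [5/2, -1, 3]].
L⁻¹B = [[8, 0, -2], [31, 26, 10], [13, 24, 14]].
W = (L⁻¹B)R⁻¹ = [[3, 2, 2], [4, 3, -4], [0, -2, -5]].

W = [[3, 2, 2], [4, 3, -4], [0, -2, -5]]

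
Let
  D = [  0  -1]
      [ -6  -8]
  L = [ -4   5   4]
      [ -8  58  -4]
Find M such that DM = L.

M = [[-4, -3, 6], [4, -5, -4]]

Since D multiplies M on the left, M = D⁻¹L.
det D = -6, so D⁻¹ = [[4/3, -1/6], [-1, 0]].
M = D⁻¹L = [[4/3, -1/6], [-1, 0]] · [[-4, 5, 4], [-8, 58, -4]] = [[-4, -3, 6], [4, -5, -4]].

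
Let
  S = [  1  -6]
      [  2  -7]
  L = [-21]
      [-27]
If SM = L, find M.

S is on the left of M, so left-multiply by S⁻¹: M = S⁻¹L.
S has determinant 5; S⁻¹ = [[-7/5, 6/5], [-2/5, 1/5]].
M = S⁻¹L = [[-7/5, 6/5], [-2/5, 1/5]] · [[-21], [-27]] = [[-3], [3]].

M = [[-3], [3]]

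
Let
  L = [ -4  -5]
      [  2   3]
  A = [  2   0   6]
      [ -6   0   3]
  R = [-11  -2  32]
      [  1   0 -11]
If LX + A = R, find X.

X = [[2, 3, -4], [1, -2, -2]]

LX = R − A = [[-13, -2, 26], [7, 0, -14]].
L is on the left of X, so left-multiply by L⁻¹: X = L⁻¹(R − A).
det L = -2; the adjugate gives L⁻¹ = [[-3/2, -5/2], [1, 2]].
X = L⁻¹(R − A) = [[2, 3, -4], [1, -2, -2]].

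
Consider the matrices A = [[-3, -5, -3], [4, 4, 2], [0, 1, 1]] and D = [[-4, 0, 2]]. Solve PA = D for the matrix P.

P = [[0, -1, 4]]

Since A sits to the right of P, P = DA⁻¹.
det A = 2; the adjugate gives A⁻¹ = [[1, 1, 1], [-2, -3/2, -3], [2, 3/2, 4]].
P = DA⁻¹ = [[-4, 0, 2]] · [[1, 1, 1], [-2, -3/2, -3], [2, 3/2, 4]] = [[0, -1, 4]].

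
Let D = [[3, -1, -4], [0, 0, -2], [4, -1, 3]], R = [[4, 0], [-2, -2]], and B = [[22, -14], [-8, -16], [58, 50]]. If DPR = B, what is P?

P = [[0, -4], [-5, -3], [-1, -4]]

Isolating P: multiply by D⁻¹ from the left and R⁻¹ from the right, so P = D⁻¹BR⁻¹.
D has determinant 2; D⁻¹ = [[-1, 7/2, 1], [-4, 25/2, 3], [0, -1/2, 0]].
det R = -8; the adjugate gives R⁻¹ = [[1/4, 0], [-1/4, -1/2]].
D⁻¹B = [[8, 8], [-14, 6], [4, 8]].
P = (D⁻¹B)R⁻¹ = [[0, -4], [-5, -3], [-1, -4]].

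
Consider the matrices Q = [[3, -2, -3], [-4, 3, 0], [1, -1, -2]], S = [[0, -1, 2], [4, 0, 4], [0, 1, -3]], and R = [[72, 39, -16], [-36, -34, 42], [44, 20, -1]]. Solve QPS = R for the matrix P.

Isolating P: multiply by Q⁻¹ from the left and S⁻¹ from the right, so P = Q⁻¹RS⁻¹.
det Q = -5, so Q⁻¹ = [[6/5, 1/5, -9/5], [8/5, 3/5, -12/5], [-1/5, -1/5, -1/5]].
det S = -4; the adjugate gives S⁻¹ = [[1, 1/4, 1], [-3, 0, -2], [-1, 0, -1]].
Q⁻¹R = [[0, 4, -9], [-12, -6, 2], [-16, -5, -5]].
P = (Q⁻¹R)S⁻¹ = [[-3, 0, 1], [4, -3, -2], [4, -4, -1]].

P = [[-3, 0, 1], [4, -3, -2], [4, -4, -1]]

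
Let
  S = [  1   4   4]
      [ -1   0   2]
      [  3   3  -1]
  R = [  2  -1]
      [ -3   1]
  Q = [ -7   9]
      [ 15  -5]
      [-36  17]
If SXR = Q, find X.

X = [[0, 1], [-5, -1], [0, -2]]

Left-multiply by S⁻¹ and right-multiply by R⁻¹: X = S⁻¹QR⁻¹.
det S = 2, so S⁻¹ = [[-3, 8, 4], [5/2, -13/2, -3], [-3/2, 9/2, 2]].
det R = -1; the adjugate gives R⁻¹ = [[-1, -1], [-3, -2]].
S⁻¹Q = [[-3, 1], [-7, 4], [6, -2]].
X = (S⁻¹Q)R⁻¹ = [[0, 1], [-5, -1], [0, -2]].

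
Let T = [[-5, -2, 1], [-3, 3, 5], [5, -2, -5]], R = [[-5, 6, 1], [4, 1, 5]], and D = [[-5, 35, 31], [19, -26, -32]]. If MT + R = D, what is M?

M = [[-5, 5, -2], [3, -5, 3]]

MT = D − R = [[0, 29, 30], [15, -27, -37]].
Since T sits to the right of M, M = (D − R)T⁻¹.
det T = -4, so T⁻¹ = [[5/4, 3, 13/4], [-5/2, -5, -11/2], [9/4, 5, 21/4]].
M = (D − R)T⁻¹ = [[-5, 5, -2], [3, -5, 3]].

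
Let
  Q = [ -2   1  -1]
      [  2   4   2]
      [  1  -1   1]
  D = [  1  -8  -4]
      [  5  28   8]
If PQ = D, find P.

Since Q sits to the right of P, P = DQ⁻¹.
det Q = -6; the adjugate gives Q⁻¹ = [[-1, 0, -1], [0, 1/6, -1/3], [1, 1/6, 5/3]].
P = DQ⁻¹ = [[1, -8, -4], [5, 28, 8]] · [[-1, 0, -1], [0, 1/6, -1/3], [1, 1/6, 5/3]] = [[-5, -2, -5], [3, 6, -1]].

P = [[-5, -2, -5], [3, 6, -1]]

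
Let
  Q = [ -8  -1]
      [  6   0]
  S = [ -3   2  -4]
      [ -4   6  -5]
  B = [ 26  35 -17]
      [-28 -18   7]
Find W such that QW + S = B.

QW = B − S = [[29, 33, -13], [-24, -24, 12]].
Since Q multiplies W on the left, W = Q⁻¹(B − S).
det Q = 6, so Q⁻¹ = [[0, 1/6], [-1, -4/3]].
W = Q⁻¹(B − S) = [[-4, -4, 2], [3, -1, -3]].

W = [[-4, -4, 2], [3, -1, -3]]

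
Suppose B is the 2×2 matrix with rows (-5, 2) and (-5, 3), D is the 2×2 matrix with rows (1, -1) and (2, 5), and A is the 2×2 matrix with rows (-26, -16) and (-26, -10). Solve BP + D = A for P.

P = [[5, 3], [-1, 0]]

BP = A − D = [[-27, -15], [-28, -15]].
Since B multiplies P on the left, P = B⁻¹(A − D).
B has determinant -5; B⁻¹ = [[-3/5, 2/5], [-1, 1]].
P = B⁻¹(A − D) = [[5, 3], [-1, 0]].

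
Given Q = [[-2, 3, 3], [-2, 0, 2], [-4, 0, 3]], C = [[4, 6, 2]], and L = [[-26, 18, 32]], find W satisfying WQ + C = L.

WQ = L − C = [[-30, 12, 30]].
Q is on the right of W, so right-multiply by Q⁻¹: W = (L − C)Q⁻¹.
det Q = -6, so Q⁻¹ = [[0, 3/2, -1], [1/3, -1, 1/3], [0, 2, -1]].
W = (L − C)Q⁻¹ = [[4, 3, 4]].

W = [[4, 3, 4]]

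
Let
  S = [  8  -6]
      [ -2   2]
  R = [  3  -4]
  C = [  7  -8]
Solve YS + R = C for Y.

YS = C − R = [[4, -4]].
Right-multiplying both sides by S⁻¹ gives Y = (C − R)S⁻¹.
S has determinant 4; S⁻¹ = [[1/2, 3/2], [1/2, 2]].
Y = (C − R)S⁻¹ = [[0, -2]].

Y = [[0, -2]]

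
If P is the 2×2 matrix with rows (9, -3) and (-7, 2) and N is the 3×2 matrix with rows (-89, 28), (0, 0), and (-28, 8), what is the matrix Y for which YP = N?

Y = [[-6, 5], [0, 0], [0, 4]]

P is on the right of Y, so right-multiply by P⁻¹: Y = NP⁻¹.
P has determinant -3; P⁻¹ = [[-2/3, -1], [-7/3, -3]].
Y = NP⁻¹ = [[-89, 28], [0, 0], [-28, 8]] · [[-2/3, -1], [-7/3, -3]] = [[-6, 5], [0, 0], [0, 4]].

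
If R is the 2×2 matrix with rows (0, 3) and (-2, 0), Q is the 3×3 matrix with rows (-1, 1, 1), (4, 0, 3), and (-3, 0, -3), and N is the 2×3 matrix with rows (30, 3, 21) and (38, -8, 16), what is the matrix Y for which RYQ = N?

Y = [[4, -3, 1], [1, 5, 3]]

Isolating Y: multiply by R⁻¹ from the left and Q⁻¹ from the right, so Y = R⁻¹NQ⁻¹.
R has determinant 6; R⁻¹ = [[0, -1/2], [1/3, 0]].
Q has determinant 3; Q⁻¹ = [[0, 1, 1], [1, 2, 7/3], [0, -1, -4/3]].
R⁻¹N = [[-19, 4, -8], [10, 1, 7]].
Y = (R⁻¹N)Q⁻¹ = [[4, -3, 1], [1, 5, 3]].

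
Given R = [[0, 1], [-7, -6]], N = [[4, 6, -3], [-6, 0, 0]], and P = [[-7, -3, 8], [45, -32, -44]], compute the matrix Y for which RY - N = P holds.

Y = [[-3, 2, 2], [-3, 3, 5]]

RY = P + N = [[-3, 3, 5], [39, -32, -44]].
R is on the left of Y, so left-multiply by R⁻¹: Y = R⁻¹(P + N).
det R = 7, so R⁻¹ = [[-6/7, -1/7], [1, 0]].
Y = R⁻¹(P + N) = [[-3, 2, 2], [-3, 3, 5]].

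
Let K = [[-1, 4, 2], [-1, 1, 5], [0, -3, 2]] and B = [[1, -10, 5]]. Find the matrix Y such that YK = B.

Since K sits to the right of Y, Y = BK⁻¹.
K has determinant -3; K⁻¹ = [[-17/3, 14/3, -6], [-2/3, 2/3, -1], [-1, 1, -1]].
Y = BK⁻¹ = [[1, -10, 5]] · [[-17/3, 14/3, -6], [-2/3, 2/3, -1], [-1, 1, -1]] = [[-4, 3, -1]].

Y = [[-4, 3, -1]]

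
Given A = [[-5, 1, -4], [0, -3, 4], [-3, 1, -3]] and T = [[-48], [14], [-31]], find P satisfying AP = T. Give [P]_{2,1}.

2

A is on the left of P, so left-multiply by A⁻¹: P = A⁻¹T.
det A = -1; the adjugate gives A⁻¹ = [[-5, 1, 8], [12, -3, -20], [9, -2, -15]].
P = A⁻¹T = [[-5, 1, 8], [12, -3, -20], [9, -2, -15]] · [[-48], [14], [-31]] = [[6], [2], [5]].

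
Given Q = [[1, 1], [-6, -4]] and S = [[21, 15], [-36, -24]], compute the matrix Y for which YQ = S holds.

Y = [[3, -3], [0, 6]]

Since Q sits to the right of Y, Y = SQ⁻¹.
det Q = 2; the adjugate gives Q⁻¹ = [[-2, -1/2], [3, 1/2]].
Y = SQ⁻¹ = [[21, 15], [-36, -24]] · [[-2, -1/2], [3, 1/2]] = [[3, -3], [0, 6]].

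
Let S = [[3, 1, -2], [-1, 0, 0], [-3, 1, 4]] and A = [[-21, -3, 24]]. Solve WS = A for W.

Right-multiplying both sides by S⁻¹ gives W = AS⁻¹.
S has determinant 6; S⁻¹ = [[0, -1, 0], [2/3, 1, 1/3], [-1/6, -1, 1/6]].
W = AS⁻¹ = [[-21, -3, 24]] · [[0, -1, 0], [2/3, 1, 1/3], [-1/6, -1, 1/6]] = [[-6, -6, 3]].

W = [[-6, -6, 3]]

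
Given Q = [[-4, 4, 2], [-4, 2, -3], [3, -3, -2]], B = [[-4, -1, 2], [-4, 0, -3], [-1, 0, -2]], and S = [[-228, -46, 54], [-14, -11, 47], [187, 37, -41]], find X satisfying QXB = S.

X = [[-4, 0, 2], [5, 1, 3], [5, 3, 0]]

X = Q⁻¹SB⁻¹ (apply Q⁻¹ on the left and B⁻¹ on the right).
Q has determinant -4; Q⁻¹ = [[13/4, -1/2, 4], [17/4, -1/2, 5], [-3/2, 0, -2]].
det B = 5, so B⁻¹ = [[0, -2/5, 3/5], [-1, 2, -4], [0, 1/5, -4/5]].
Q⁻¹S = [[14, 4, -12], [-27, -5, 1], [-32, -5, 1]].
X = (Q⁻¹S)B⁻¹ = [[-4, 0, 2], [5, 1, 3], [5, 3, 0]].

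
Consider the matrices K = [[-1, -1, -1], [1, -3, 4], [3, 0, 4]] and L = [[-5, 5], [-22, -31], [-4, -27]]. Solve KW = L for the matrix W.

W = [[0, -1], [6, 2], [-1, -6]]

Left-multiplying both sides by K⁻¹ gives W = K⁻¹L.
det K = -5, so K⁻¹ = [[12/5, -4/5, 7/5], [-8/5, 1/5, -3/5], [-9/5, 3/5, -4/5]].
W = K⁻¹L = [[12/5, -4/5, 7/5], [-8/5, 1/5, -3/5], [-9/5, 3/5, -4/5]] · [[-5, 5], [-22, -31], [-4, -27]] = [[0, -1], [6, 2], [-1, -6]].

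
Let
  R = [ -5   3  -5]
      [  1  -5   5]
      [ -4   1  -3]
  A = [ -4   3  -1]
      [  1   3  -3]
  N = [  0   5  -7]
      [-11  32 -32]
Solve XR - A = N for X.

X = [[4, 0, -4], [5, -5, -5]]

XR = N + A = [[-4, 8, -8], [-10, 35, -35]].
Right-multiplying both sides by R⁻¹ gives X = (N + A)R⁻¹.
det R = -6, so R⁻¹ = [[-5/3, -2/3, 5/3], [17/6, 5/6, -10/3], [19/6, 7/6, -11/3]].
X = (N + A)R⁻¹ = [[4, 0, -4], [5, -5, -5]].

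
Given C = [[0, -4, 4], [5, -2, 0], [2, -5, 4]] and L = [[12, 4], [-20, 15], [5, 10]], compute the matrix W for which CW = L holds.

Since C multiplies W on the left, W = C⁻¹L.
C has determinant -4; C⁻¹ = [[2, 1, -2], [5, 2, -5], [21/4, 2, -5]].
W = C⁻¹L = [[2, 1, -2], [5, 2, -5], [21/4, 2, -5]] · [[12, 4], [-20, 15], [5, 10]] = [[-6, 3], [-5, 0], [-2, 1]].

W = [[-6, 3], [-5, 0], [-2, 1]]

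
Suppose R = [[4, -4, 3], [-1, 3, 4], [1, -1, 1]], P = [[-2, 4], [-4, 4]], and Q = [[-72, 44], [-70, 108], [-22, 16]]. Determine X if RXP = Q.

X = [[-2, 4], [3, 0], [2, 3]]

Left-multiply by R⁻¹ and right-multiply by P⁻¹: X = R⁻¹QP⁻¹.
det R = 2; the adjugate gives R⁻¹ = [[7/2, 1/2, -25/2], [5/2, 1/2, -19/2], [-1, 0, 4]].
P has determinant 8; P⁻¹ = [[1/2, -1/2], [1/2, -1/4]].
R⁻¹Q = [[-12, 8], [-6, 12], [-16, 20]].
X = (R⁻¹Q)P⁻¹ = [[-2, 4], [3, 0], [2, 3]].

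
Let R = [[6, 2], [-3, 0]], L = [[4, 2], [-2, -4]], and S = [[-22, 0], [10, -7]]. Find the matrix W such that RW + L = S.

RW = S − L = [[-26, -2], [12, -3]].
Left-multiplying both sides by R⁻¹ gives W = R⁻¹(S − L).
det R = 6; the adjugate gives R⁻¹ = [[0, -1/3], [1/2, 1]].
W = R⁻¹(S − L) = [[-4, 1], [-1, -4]].

W = [[-4, 1], [-1, -4]]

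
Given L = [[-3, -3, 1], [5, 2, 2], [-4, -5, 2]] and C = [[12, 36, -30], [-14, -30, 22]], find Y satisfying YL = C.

L is on the right of Y, so right-multiply by L⁻¹: Y = CL⁻¹.
det L = -5; the adjugate gives L⁻¹ = [[-14/5, -1/5, 8/5], [18/5, 2/5, -11/5], [17/5, 3/5, -9/5]].
Y = CL⁻¹ = [[12, 36, -30], [-14, -30, 22]] · [[-14/5, -1/5, 8/5], [18/5, 2/5, -11/5], [17/5, 3/5, -9/5]] = [[-6, -6, -6], [6, 4, 4]].

Y = [[-6, -6, -6], [6, 4, 4]]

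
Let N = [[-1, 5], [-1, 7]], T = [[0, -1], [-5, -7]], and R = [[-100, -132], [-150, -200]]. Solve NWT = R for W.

W = [[3, 5], [-1, 5]]

W = N⁻¹RT⁻¹ (apply N⁻¹ on the left and T⁻¹ on the right).
det N = -2; the adjugate gives N⁻¹ = [[-7/2, 5/2], [-1/2, 1/2]].
T has determinant -5; T⁻¹ = [[7/5, -1/5], [-1, 0]].
N⁻¹R = [[-25, -38], [-25, -34]].
W = (N⁻¹R)T⁻¹ = [[3, 5], [-1, 5]].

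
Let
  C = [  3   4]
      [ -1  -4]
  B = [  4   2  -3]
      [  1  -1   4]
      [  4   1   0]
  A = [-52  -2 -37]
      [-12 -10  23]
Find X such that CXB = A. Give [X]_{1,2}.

-4

Left-multiply by C⁻¹ and right-multiply by B⁻¹: X = C⁻¹AB⁻¹.
det C = -8; the adjugate gives C⁻¹ = [[1/2, 1/2], [-1/8, -3/8]].
det B = 1; the adjugate gives B⁻¹ = [[-4, -3, 5], [16, 12, -19], [5, 4, -6]].
C⁻¹A = [[-32, -6, -7], [11, 4, -4]].
X = (C⁻¹A)B⁻¹ = [[-3, -4, -4], [0, -1, 3]].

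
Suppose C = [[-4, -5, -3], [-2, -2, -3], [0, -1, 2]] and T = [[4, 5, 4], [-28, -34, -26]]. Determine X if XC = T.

X = [[0, -2, -1], [4, 6, 2]]

Since C sits to the right of X, X = TC⁻¹.
C has determinant 2; C⁻¹ = [[-7/2, 13/2, 9/2], [2, -4, -3], [1, -2, -1]].
X = TC⁻¹ = [[4, 5, 4], [-28, -34, -26]] · [[-7/2, 13/2, 9/2], [2, -4, -3], [1, -2, -1]] = [[0, -2, -1], [4, 6, 2]].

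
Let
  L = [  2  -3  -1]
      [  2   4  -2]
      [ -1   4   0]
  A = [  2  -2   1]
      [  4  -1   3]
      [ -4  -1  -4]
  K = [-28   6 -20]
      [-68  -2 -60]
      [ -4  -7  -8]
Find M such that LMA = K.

M = [[0, -4, -3], [-1, 1, 1], [-3, 3, -5]]

Isolating M: multiply by L⁻¹ from the left and A⁻¹ from the right, so M = L⁻¹KA⁻¹.
det L = -2; the adjugate gives L⁻¹ = [[-4, 2, -5], [-1, 1/2, -1], [-6, 5/2, -7]].
det A = -2; the adjugate gives A⁻¹ = [[-7/2, 9/2, 5/2], [-2, 2, 1], [4, -5, -3]].
L⁻¹K = [[-4, 7, 0], [-2, 0, -2], [26, 8, 26]].
M = (L⁻¹K)A⁻¹ = [[0, -4, -3], [-1, 1, 1], [-3, 3, -5]].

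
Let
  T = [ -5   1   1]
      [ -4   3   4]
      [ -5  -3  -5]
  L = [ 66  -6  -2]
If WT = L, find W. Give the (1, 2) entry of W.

T is on the right of W, so right-multiply by T⁻¹: W = LT⁻¹.
T has determinant 2; T⁻¹ = [[-3/2, 1, 1/2], [-20, 15, 8], [27/2, -10, -11/2]].
W = LT⁻¹ = [[66, -6, -2]] · [[-3/2, 1, 1/2], [-20, 15, 8], [27/2, -10, -11/2]] = [[-6, -4, -4]].

-4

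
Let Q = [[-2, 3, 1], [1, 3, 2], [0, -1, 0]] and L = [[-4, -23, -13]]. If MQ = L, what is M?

M = [[-1, -6, 2]]

Right-multiplying both sides by Q⁻¹ gives M = LQ⁻¹.
Q has determinant -5; Q⁻¹ = [[-2/5, 1/5, -3/5], [0, 0, -1], [1/5, 2/5, 9/5]].
M = LQ⁻¹ = [[-4, -23, -13]] · [[-2/5, 1/5, -3/5], [0, 0, -1], [1/5, 2/5, 9/5]] = [[-1, -6, 2]].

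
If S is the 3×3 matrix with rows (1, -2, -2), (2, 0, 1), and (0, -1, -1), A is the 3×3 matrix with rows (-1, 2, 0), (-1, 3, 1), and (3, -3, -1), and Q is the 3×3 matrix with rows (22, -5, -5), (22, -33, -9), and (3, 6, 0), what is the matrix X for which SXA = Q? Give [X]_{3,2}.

Isolating X: multiply by S⁻¹ from the left and A⁻¹ from the right, so X = S⁻¹QA⁻¹.
det S = 1, so S⁻¹ = [[1, 0, -2], [2, -1, -5], [-2, 1, 4]].
A has determinant 4; A⁻¹ = [[0, 1/2, 1/2], [1/2, 1/4, 1/4], [-3/2, 3/4, -1/4]].
S⁻¹Q = [[16, -17, -5], [7, -7, -1], [-10, 1, 1]].
X = (S⁻¹Q)A⁻¹ = [[-1, 0, 5], [-2, 1, 2], [-1, -4, -5]].

-4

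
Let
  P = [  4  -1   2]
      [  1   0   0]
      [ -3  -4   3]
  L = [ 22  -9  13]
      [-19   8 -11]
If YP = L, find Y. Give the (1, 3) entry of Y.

1

P is on the right of Y, so right-multiply by P⁻¹: Y = LP⁻¹.
det P = -5, so P⁻¹ = [[0, 1, 0], [3/5, -18/5, -2/5], [4/5, -19/5, -1/5]].
Y = LP⁻¹ = [[22, -9, 13], [-19, 8, -11]] · [[0, 1, 0], [3/5, -18/5, -2/5], [4/5, -19/5, -1/5]] = [[5, 5, 1], [-4, -6, -1]].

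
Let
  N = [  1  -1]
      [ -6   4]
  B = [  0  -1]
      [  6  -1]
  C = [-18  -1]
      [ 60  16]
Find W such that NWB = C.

W = [[5, 1], [1, 4]]

Left-multiply by N⁻¹ and right-multiply by B⁻¹: W = N⁻¹CB⁻¹.
det N = -2; the adjugate gives N⁻¹ = [[-2, -1/2], [-3, -1/2]].
det B = 6; the adjugate gives B⁻¹ = [[-1/6, 1/6], [-1, 0]].
N⁻¹C = [[6, -6], [24, -5]].
W = (N⁻¹C)B⁻¹ = [[5, 1], [1, 4]].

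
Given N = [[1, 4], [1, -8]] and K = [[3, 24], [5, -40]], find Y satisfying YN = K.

Y = [[4, -1], [0, 5]]

Since N sits to the right of Y, Y = KN⁻¹.
N has determinant -12; N⁻¹ = [[2/3, 1/3], [1/12, -1/12]].
Y = KN⁻¹ = [[3, 24], [5, -40]] · [[2/3, 1/3], [1/12, -1/12]] = [[4, -1], [0, 5]].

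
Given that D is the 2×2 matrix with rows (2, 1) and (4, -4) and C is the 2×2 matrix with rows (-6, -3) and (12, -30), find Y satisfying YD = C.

Y = [[-3, 0], [-6, 6]]

Right-multiplying both sides by D⁻¹ gives Y = CD⁻¹.
det D = -12; the adjugate gives D⁻¹ = [[1/3, 1/12], [1/3, -1/6]].
Y = CD⁻¹ = [[-6, -3], [12, -30]] · [[1/3, 1/12], [1/3, -1/6]] = [[-3, 0], [-6, 6]].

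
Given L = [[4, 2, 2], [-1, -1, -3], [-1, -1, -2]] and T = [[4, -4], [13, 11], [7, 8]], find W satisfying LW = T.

W = [[3, 3], [2, -5], [-6, -3]]

Left-multiplying both sides by L⁻¹ gives W = L⁻¹T.
det L = -2, so L⁻¹ = [[1/2, -1, 2], [-1/2, 3, -5], [0, -1, 1]].
W = L⁻¹T = [[1/2, -1, 2], [-1/2, 3, -5], [0, -1, 1]] · [[4, -4], [13, 11], [7, 8]] = [[3, 3], [2, -5], [-6, -3]].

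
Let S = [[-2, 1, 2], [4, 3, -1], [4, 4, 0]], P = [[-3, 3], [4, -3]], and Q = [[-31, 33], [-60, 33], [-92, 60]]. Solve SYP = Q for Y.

Y = [[-2, -4], [-1, -4], [5, -1]]

Isolating Y: multiply by S⁻¹ from the left and P⁻¹ from the right, so Y = S⁻¹QP⁻¹.
det S = -4, so S⁻¹ = [[-1, -2, 7/4], [1, 2, -3/2], [-1, -3, 5/2]].
det P = -3; the adjugate gives P⁻¹ = [[1, 1], [4/3, 1]].
S⁻¹Q = [[-10, 6], [-13, 9], [-19, 18]].
Y = (S⁻¹Q)P⁻¹ = [[-2, -4], [-1, -4], [5, -1]].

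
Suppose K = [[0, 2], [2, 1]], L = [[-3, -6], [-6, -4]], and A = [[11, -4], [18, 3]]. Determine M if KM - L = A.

M = [[4, 2], [4, -5]]

KM = A + L = [[8, -10], [12, -1]].
Left-multiplying both sides by K⁻¹ gives M = K⁻¹(A + L).
K has determinant -4; K⁻¹ = [[-1/4, 1/2], [1/2, 0]].
M = K⁻¹(A + L) = [[4, 2], [4, -5]].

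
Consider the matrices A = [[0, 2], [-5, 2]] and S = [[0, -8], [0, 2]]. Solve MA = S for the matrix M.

M = [[-4, 0], [1, 0]]

Since A sits to the right of M, M = SA⁻¹.
det A = 10, so A⁻¹ = [[1/5, -1/5], [1/2, 0]].
M = SA⁻¹ = [[0, -8], [0, 2]] · [[1/5, -1/5], [1/2, 0]] = [[-4, 0], [1, 0]].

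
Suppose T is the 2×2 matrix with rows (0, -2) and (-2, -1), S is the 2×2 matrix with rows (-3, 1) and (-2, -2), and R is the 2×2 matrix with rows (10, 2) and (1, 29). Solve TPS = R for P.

Left-multiply by T⁻¹ and right-multiply by S⁻¹: P = T⁻¹RS⁻¹.
det T = -4; the adjugate gives T⁻¹ = [[1/4, -1/2], [-1/2, 0]].
det S = 8, so S⁻¹ = [[-1/4, -1/8], [1/4, -3/8]].
T⁻¹R = [[2, -14], [-5, -1]].
P = (T⁻¹R)S⁻¹ = [[-4, 5], [1, 1]].

P = [[-4, 5], [1, 1]]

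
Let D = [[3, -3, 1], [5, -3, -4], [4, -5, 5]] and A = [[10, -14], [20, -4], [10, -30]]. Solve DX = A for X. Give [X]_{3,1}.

Since D multiplies X on the left, X = D⁻¹A.
det D = 5, so D⁻¹ = [[-7, 2, 3], [-41/5, 11/5, 17/5], [-13/5, 3/5, 6/5]].
X = D⁻¹A = [[-7, 2, 3], [-41/5, 11/5, 17/5], [-13/5, 3/5, 6/5]] · [[10, -14], [20, -4], [10, -30]] = [[0, 0], [-4, 4], [-2, -2]].

-2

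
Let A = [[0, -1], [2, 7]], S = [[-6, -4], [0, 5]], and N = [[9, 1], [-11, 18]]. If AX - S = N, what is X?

AX = N + S = [[3, -3], [-11, 23]].
Left-multiplying both sides by A⁻¹ gives X = A⁻¹(N + S).
A has determinant 2; A⁻¹ = [[7/2, 1/2], [-1, 0]].
X = A⁻¹(N + S) = [[5, 1], [-3, 3]].

X = [[5, 1], [-3, 3]]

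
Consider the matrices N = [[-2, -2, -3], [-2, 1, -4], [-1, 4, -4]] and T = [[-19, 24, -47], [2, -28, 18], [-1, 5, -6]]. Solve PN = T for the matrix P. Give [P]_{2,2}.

0

Right-multiplying both sides by N⁻¹ gives P = TN⁻¹.
det N = 5, so N⁻¹ = [[12/5, -4, 11/5], [-4/5, 1, -2/5], [-7/5, 2, -6/5]].
P = TN⁻¹ = [[-19, 24, -47], [2, -28, 18], [-1, 5, -6]] · [[12/5, -4, 11/5], [-4/5, 1, -2/5], [-7/5, 2, -6/5]] = [[1, 6, 5], [2, 0, -6], [2, -3, 3]].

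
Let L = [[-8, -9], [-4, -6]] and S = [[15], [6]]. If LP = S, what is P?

L is on the left of P, so left-multiply by L⁻¹: P = L⁻¹S.
L has determinant 12; L⁻¹ = [[-1/2, 3/4], [1/3, -2/3]].
P = L⁻¹S = [[-1/2, 3/4], [1/3, -2/3]] · [[15], [6]] = [[-3], [1]].

P = [[-3], [1]]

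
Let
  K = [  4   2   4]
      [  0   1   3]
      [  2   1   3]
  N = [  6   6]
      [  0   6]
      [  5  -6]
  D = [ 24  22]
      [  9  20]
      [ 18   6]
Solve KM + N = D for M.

M = [[2, -1], [-3, 2], [4, 4]]

KM = D − N = [[18, 16], [9, 14], [13, 12]].
Left-multiplying both sides by K⁻¹ gives M = K⁻¹(D − N).
det K = 4, so K⁻¹ = [[0, -1/2, 1/2], [3/2, 1, -3], [-1/2, 0, 1]].
M = K⁻¹(D − N) = [[2, -1], [-3, 2], [4, 4]].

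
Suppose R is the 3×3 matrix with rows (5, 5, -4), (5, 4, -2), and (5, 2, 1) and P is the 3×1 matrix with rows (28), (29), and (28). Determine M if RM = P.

M = [[3], [5], [3]]

Since R multiplies M on the left, M = R⁻¹P.
R has determinant 5; R⁻¹ = [[8/5, -13/5, 6/5], [-3, 5, -2], [-2, 3, -1]].
M = R⁻¹P = [[8/5, -13/5, 6/5], [-3, 5, -2], [-2, 3, -1]] · [[28], [29], [28]] = [[3], [5], [3]].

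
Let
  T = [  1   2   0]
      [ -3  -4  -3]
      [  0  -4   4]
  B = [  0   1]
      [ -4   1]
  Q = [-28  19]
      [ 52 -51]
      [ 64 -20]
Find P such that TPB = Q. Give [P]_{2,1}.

5

P = T⁻¹QB⁻¹ (apply T⁻¹ on the left and B⁻¹ on the right).
T has determinant -4; T⁻¹ = [[7, 2, 3/2], [-3, -1, -3/4], [-3, -1, -1/2]].
det B = 4, so B⁻¹ = [[1/4, -1/4], [1, 0]].
T⁻¹Q = [[4, 1], [-16, 9], [0, 4]].
P = (T⁻¹Q)B⁻¹ = [[2, -1], [5, 4], [4, 0]].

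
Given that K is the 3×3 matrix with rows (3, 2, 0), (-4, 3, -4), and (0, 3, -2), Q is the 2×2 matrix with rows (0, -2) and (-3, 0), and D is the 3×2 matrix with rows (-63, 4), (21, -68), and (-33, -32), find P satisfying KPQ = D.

P = K⁻¹DQ⁻¹ (apply K⁻¹ on the left and Q⁻¹ on the right).
K has determinant 2; K⁻¹ = [[3, 2, -4], [-4, -3, 6], [-6, -9/2, 17/2]].
Q has determinant -6; Q⁻¹ = [[0, -1/3], [-1/2, 0]].
K⁻¹D = [[-15, 4], [-9, -4], [3, 10]].
P = (K⁻¹D)Q⁻¹ = [[-2, 5], [2, 3], [-5, -1]].

P = [[-2, 5], [2, 3], [-5, -1]]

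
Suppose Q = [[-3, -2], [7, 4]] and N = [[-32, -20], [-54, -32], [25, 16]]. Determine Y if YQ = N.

Y = [[6, -2], [4, -6], [-6, 1]]

Right-multiplying both sides by Q⁻¹ gives Y = NQ⁻¹.
det Q = 2, so Q⁻¹ = [[2, 1], [-7/2, -3/2]].
Y = NQ⁻¹ = [[-32, -20], [-54, -32], [25, 16]] · [[2, 1], [-7/2, -3/2]] = [[6, -2], [4, -6], [-6, 1]].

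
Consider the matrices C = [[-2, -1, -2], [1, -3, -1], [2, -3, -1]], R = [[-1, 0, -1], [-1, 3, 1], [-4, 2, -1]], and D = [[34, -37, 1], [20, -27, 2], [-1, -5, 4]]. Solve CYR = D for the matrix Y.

Y = C⁻¹DR⁻¹ (apply C⁻¹ on the left and R⁻¹ on the right).
det C = -5, so C⁻¹ = [[0, -1, 1], [1/5, -6/5, 4/5], [-3/5, 8/5, -7/5]].
det R = -5, so R⁻¹ = [[1, 2/5, -3/5], [1, 3/5, -2/5], [-2, -2/5, 3/5]].
C⁻¹D = [[-21, 22, 2], [-18, 21, 1], [13, -14, -3]].
Y = (C⁻¹D)R⁻¹ = [[-3, 4, 5], [1, 5, 3], [5, -2, -4]].

Y = [[-3, 4, 5], [1, 5, 3], [5, -2, -4]]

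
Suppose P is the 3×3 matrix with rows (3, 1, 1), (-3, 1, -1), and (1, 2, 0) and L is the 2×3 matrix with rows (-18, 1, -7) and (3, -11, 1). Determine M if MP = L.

M = [[-6, 1, 3], [-5, -6, 0]]

P is on the right of M, so right-multiply by P⁻¹: M = LP⁻¹.
det P = -2; the adjugate gives P⁻¹ = [[-1, -1, 1], [1/2, 1/2, 0], [7/2, 5/2, -3]].
M = LP⁻¹ = [[-18, 1, -7], [3, -11, 1]] · [[-1, -1, 1], [1/2, 1/2, 0], [7/2, 5/2, -3]] = [[-6, 1, 3], [-5, -6, 0]].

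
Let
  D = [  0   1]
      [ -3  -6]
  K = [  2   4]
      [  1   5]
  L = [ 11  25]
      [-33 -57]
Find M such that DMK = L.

M = [[-4, -3], [5, 1]]

Left-multiply by D⁻¹ and right-multiply by K⁻¹: M = D⁻¹LK⁻¹.
D has determinant 3; D⁻¹ = [[-2, -1/3], [1, 0]].
K has determinant 6; K⁻¹ = [[5/6, -2/3], [-1/6, 1/3]].
D⁻¹L = [[-11, -31], [11, 25]].
M = (D⁻¹L)K⁻¹ = [[-4, -3], [5, 1]].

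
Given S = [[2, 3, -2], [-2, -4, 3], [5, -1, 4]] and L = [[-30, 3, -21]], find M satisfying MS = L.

M = [[3, 3, -6]]

Since S sits to the right of M, M = LS⁻¹.
S has determinant -1; S⁻¹ = [[13, 10, -1], [-23, -18, 2], [-22, -17, 2]].
M = LS⁻¹ = [[-30, 3, -21]] · [[13, 10, -1], [-23, -18, 2], [-22, -17, 2]] = [[3, 3, -6]].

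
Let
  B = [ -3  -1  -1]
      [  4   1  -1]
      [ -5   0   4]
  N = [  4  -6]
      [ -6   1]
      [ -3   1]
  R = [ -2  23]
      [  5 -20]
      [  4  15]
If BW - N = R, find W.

BW = R + N = [[2, 17], [-1, -19], [1, 16]].
Left-multiplying both sides by B⁻¹ gives W = B⁻¹(R + N).
B has determinant -6; B⁻¹ = [[-2/3, -2/3, -1/3], [11/6, 17/6, 7/6], [-5/6, -5/6, -1/6]].
W = B⁻¹(R + N) = [[-1, -4], [2, -4], [-1, -1]].

W = [[-1, -4], [2, -4], [-1, -1]]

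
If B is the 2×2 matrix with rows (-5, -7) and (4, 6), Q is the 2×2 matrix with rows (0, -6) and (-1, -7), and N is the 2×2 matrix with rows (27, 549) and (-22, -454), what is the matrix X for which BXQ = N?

X = B⁻¹NQ⁻¹ (apply B⁻¹ on the left and Q⁻¹ on the right).
det B = -2, so B⁻¹ = [[-3, -7/2], [2, 5/2]].
det Q = -6; the adjugate gives Q⁻¹ = [[7/6, -1], [-1/6, 0]].
B⁻¹N = [[-4, -58], [-1, -37]].
X = (B⁻¹N)Q⁻¹ = [[5, 4], [5, 1]].

X = [[5, 4], [5, 1]]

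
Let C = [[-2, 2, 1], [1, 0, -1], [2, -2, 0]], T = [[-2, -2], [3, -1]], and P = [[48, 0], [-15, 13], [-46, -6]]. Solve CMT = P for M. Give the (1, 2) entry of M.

M = C⁻¹PT⁻¹ (apply C⁻¹ on the left and T⁻¹ on the right).
C has determinant -2; C⁻¹ = [[1, 1, 1], [1, 1, 1/2], [1, 0, 1]].
T has determinant 8; T⁻¹ = [[-1/8, 1/4], [-3/8, -1/4]].
C⁻¹P = [[-13, 7], [10, 10], [2, -6]].
M = (C⁻¹P)T⁻¹ = [[-1, -5], [-5, 0], [2, 2]].

-5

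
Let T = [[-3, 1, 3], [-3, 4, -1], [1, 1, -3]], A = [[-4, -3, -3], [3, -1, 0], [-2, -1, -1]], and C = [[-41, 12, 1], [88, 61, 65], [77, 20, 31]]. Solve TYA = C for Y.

Y = T⁻¹CA⁻¹ (apply T⁻¹ on the left and A⁻¹ on the right).
T has determinant 2; T⁻¹ = [[-11/2, 3, -13/2], [-5, 3, -6], [-7/2, 2, -9/2]].
det A = 2, so A⁻¹ = [[1/2, 0, -3/2], [3/2, -1, -9/2], [-5/2, 1, 13/2]].
T⁻¹C = [[-11, -13, -12], [7, 3, 4], [-27, -10, -13]].
Y = (T⁻¹C)A⁻¹ = [[5, 1, -3], [-2, 1, 2], [4, -3, 1]].

Y = [[5, 1, -3], [-2, 1, 2], [4, -3, 1]]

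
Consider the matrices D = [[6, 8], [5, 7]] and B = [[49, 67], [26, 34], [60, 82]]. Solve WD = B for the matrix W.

W = [[4, 5], [6, -2], [5, 6]]

Right-multiplying both sides by D⁻¹ gives W = BD⁻¹.
det D = 2; the adjugate gives D⁻¹ = [[7/2, -4], [-5/2, 3]].
W = BD⁻¹ = [[49, 67], [26, 34], [60, 82]] · [[7/2, -4], [-5/2, 3]] = [[4, 5], [6, -2], [5, 6]].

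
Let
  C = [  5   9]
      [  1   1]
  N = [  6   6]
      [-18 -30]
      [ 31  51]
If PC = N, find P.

Right-multiplying both sides by C⁻¹ gives P = NC⁻¹.
C has determinant -4; C⁻¹ = [[-1/4, 9/4], [1/4, -5/4]].
P = NC⁻¹ = [[6, 6], [-18, -30], [31, 51]] · [[-1/4, 9/4], [1/4, -5/4]] = [[0, 6], [-3, -3], [5, 6]].

P = [[0, 6], [-3, -3], [5, 6]]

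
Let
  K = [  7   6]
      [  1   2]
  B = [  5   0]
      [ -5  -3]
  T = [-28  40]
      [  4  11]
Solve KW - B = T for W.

KW = T + B = [[-23, 40], [-1, 8]].
Since K multiplies W on the left, W = K⁻¹(T + B).
K has determinant 8; K⁻¹ = [[1/4, -3/4], [-1/8, 7/8]].
W = K⁻¹(T + B) = [[-5, 4], [2, 2]].

W = [[-5, 4], [2, 2]]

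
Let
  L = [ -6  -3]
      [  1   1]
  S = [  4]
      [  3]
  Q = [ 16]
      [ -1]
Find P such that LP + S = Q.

LP = Q − S = [[12], [-4]].
Since L multiplies P on the left, P = L⁻¹(Q − S).
det L = -3, so L⁻¹ = [[-1/3, -1], [1/3, 2]].
P = L⁻¹(Q − S) = [[0], [-4]].

P = [[0], [-4]]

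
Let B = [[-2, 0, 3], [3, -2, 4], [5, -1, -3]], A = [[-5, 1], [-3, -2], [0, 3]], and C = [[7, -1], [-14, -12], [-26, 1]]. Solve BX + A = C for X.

X = [[-3, -2], [5, -2], [2, -2]]

BX = C − A = [[12, -2], [-11, -10], [-26, -2]].
Left-multiplying both sides by B⁻¹ gives X = B⁻¹(C − A).
det B = 1; the adjugate gives B⁻¹ = [[10, -3, 6], [29, -9, 17], [7, -2, 4]].
X = B⁻¹(C − A) = [[-3, -2], [5, -2], [2, -2]].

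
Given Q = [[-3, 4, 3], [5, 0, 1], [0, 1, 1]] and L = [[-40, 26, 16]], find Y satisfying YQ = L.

Q is on the right of Y, so right-multiply by Q⁻¹: Y = LQ⁻¹.
det Q = -2; the adjugate gives Q⁻¹ = [[1/2, 1/2, -2], [5/2, 3/2, -9], [-5/2, -3/2, 10]].
Y = LQ⁻¹ = [[-40, 26, 16]] · [[1/2, 1/2, -2], [5/2, 3/2, -9], [-5/2, -3/2, 10]] = [[5, -5, 6]].

Y = [[5, -5, 6]]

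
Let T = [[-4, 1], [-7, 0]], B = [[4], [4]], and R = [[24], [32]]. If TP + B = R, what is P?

P = [[-4], [4]]

TP = R − B = [[20], [28]].
T is on the left of P, so left-multiply by T⁻¹: P = T⁻¹(R − B).
det T = 7, so T⁻¹ = [[0, -1/7], [1, -4/7]].
P = T⁻¹(R − B) = [[-4], [4]].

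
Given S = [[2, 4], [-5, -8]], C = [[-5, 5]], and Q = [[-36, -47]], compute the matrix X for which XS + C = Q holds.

X = [[-3, 5]]

XS = Q − C = [[-31, -52]].
S is on the right of X, so right-multiply by S⁻¹: X = (Q − C)S⁻¹.
det S = 4, so S⁻¹ = [[-2, -1], [5/4, 1/2]].
X = (Q − C)S⁻¹ = [[-3, 5]].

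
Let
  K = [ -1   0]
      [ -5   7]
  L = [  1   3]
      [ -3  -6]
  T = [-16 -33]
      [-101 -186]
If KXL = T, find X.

X = K⁻¹TL⁻¹ (apply K⁻¹ on the left and L⁻¹ on the right).
K has determinant -7; K⁻¹ = [[-1, 0], [-5/7, 1/7]].
det L = 3, so L⁻¹ = [[-2, -1], [1, 1/3]].
K⁻¹T = [[16, 33], [-3, -3]].
X = (K⁻¹T)L⁻¹ = [[1, -5], [3, 2]].

X = [[1, -5], [3, 2]]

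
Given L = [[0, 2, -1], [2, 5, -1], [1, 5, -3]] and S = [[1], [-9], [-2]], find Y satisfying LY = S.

Y = [[-5], [0], [-1]]

Since L multiplies Y on the left, Y = L⁻¹S.
det L = 5; the adjugate gives L⁻¹ = [[-2, 1/5, 3/5], [1, 1/5, -2/5], [1, 2/5, -4/5]].
Y = L⁻¹S = [[-2, 1/5, 3/5], [1, 1/5, -2/5], [1, 2/5, -4/5]] · [[1], [-9], [-2]] = [[-5], [0], [-1]].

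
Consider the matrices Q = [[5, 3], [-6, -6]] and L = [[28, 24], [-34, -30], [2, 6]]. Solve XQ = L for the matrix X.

X = [[2, -3], [-2, 4], [-2, -2]]

Right-multiplying both sides by Q⁻¹ gives X = LQ⁻¹.
det Q = -12; the adjugate gives Q⁻¹ = [[1/2, 1/4], [-1/2, -5/12]].
X = LQ⁻¹ = [[28, 24], [-34, -30], [2, 6]] · [[1/2, 1/4], [-1/2, -5/12]] = [[2, -3], [-2, 4], [-2, -2]].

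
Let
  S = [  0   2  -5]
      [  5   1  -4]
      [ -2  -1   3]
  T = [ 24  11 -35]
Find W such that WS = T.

Since S sits to the right of W, W = TS⁻¹.
det S = 1, so S⁻¹ = [[-1, -1, -3], [-7, -10, -25], [-3, -4, -10]].
W = TS⁻¹ = [[24, 11, -35]] · [[-1, -1, -3], [-7, -10, -25], [-3, -4, -10]] = [[4, 6, 3]].

W = [[4, 6, 3]]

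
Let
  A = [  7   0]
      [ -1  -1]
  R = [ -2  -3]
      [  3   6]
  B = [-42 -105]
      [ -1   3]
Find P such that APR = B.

P = [[-3, -4], [-2, 1]]

P = A⁻¹BR⁻¹ (apply A⁻¹ on the left and R⁻¹ on the right).
det A = -7; the adjugate gives A⁻¹ = [[1/7, 0], [-1/7, -1]].
det R = -3; the adjugate gives R⁻¹ = [[-2, -1], [1, 2/3]].
A⁻¹B = [[-6, -15], [7, 12]].
P = (A⁻¹B)R⁻¹ = [[-3, -4], [-2, 1]].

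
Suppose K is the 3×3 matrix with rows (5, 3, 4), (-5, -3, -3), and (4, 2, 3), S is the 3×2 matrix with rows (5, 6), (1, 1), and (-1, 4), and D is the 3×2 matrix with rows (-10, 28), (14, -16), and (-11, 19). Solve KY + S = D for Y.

Y = [[1, -2], [-4, 4], [-2, 5]]

KY = D − S = [[-15, 22], [13, -17], [-10, 15]].
K is on the left of Y, so left-multiply by K⁻¹: Y = K⁻¹(D − S).
det K = 2, so K⁻¹ = [[-3/2, -1/2, 3/2], [3/2, -1/2, -5/2], [1, 1, 0]].
Y = K⁻¹(D − S) = [[1, -2], [-4, 4], [-2, 5]].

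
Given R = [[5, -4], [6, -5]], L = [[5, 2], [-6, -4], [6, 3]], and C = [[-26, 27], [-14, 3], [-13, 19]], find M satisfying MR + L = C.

MR = C − L = [[-31, 25], [-8, 7], [-19, 16]].
R is on the right of M, so right-multiply by R⁻¹: M = (C − L)R⁻¹.
R has determinant -1; R⁻¹ = [[5, -4], [6, -5]].
M = (C − L)R⁻¹ = [[-5, -1], [2, -3], [1, -4]].

M = [[-5, -1], [2, -3], [1, -4]]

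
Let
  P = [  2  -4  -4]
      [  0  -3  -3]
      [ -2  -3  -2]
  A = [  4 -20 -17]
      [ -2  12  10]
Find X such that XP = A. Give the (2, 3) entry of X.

P is on the right of X, so right-multiply by P⁻¹: X = AP⁻¹.
P has determinant -6; P⁻¹ = [[1/2, -2/3, 0], [-1, 2, -1], [1, -7/3, 1]].
X = AP⁻¹ = [[4, -20, -17], [-2, 12, 10]] · [[1/2, -2/3, 0], [-1, 2, -1], [1, -7/3, 1]] = [[5, -3, 3], [-3, 2, -2]].

-2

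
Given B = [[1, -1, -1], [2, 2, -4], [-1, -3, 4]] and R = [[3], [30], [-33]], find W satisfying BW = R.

W = [[0], [3], [-6]]

Left-multiplying both sides by B⁻¹ gives W = B⁻¹R.
det B = 4; the adjugate gives B⁻¹ = [[-1, 7/4, 3/2], [-1, 3/4, 1/2], [-1, 1, 1]].
W = B⁻¹R = [[-1, 7/4, 3/2], [-1, 3/4, 1/2], [-1, 1, 1]] · [[3], [30], [-33]] = [[0], [3], [-6]].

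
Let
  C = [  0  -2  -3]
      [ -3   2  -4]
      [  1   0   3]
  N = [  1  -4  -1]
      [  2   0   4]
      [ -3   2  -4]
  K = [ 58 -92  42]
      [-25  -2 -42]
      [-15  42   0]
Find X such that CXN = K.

X = [[0, -3, -3], [-3, -1, 5], [-4, -1, 0]]

Left-multiply by C⁻¹ and right-multiply by N⁻¹: X = C⁻¹KN⁻¹.
det C = -4; the adjugate gives C⁻¹ = [[-3/2, -3/2, -7/2], [-5/4, -3/4, -9/4], [1/2, 1/2, 3/2]].
det N = 4, so N⁻¹ = [[-2, -9/2, -4], [-1, -7/4, -3/2], [1, 5/2, 2]].
C⁻¹K = [[3, -6, 0], [-20, 22, -21], [-6, 16, 0]].
X = (C⁻¹K)N⁻¹ = [[0, -3, -3], [-3, -1, 5], [-4, -1, 0]].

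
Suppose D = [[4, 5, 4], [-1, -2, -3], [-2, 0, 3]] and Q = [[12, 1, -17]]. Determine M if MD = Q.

M = [[1, 2, -5]]

Right-multiplying both sides by D⁻¹ gives M = QD⁻¹.
D has determinant 5; D⁻¹ = [[-6/5, -3, -7/5], [9/5, 4, 8/5], [-4/5, -2, -3/5]].
M = QD⁻¹ = [[12, 1, -17]] · [[-6/5, -3, -7/5], [9/5, 4, 8/5], [-4/5, -2, -3/5]] = [[1, 2, -5]].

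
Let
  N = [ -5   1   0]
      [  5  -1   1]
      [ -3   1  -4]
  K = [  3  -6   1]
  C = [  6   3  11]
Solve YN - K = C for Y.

YN = C + K = [[9, -3, 12]].
Since N sits to the right of Y, Y = (C + K)N⁻¹.
det N = 2, so N⁻¹ = [[3/2, 2, 1/2], [17/2, 10, 5/2], [1, 1, 0]].
Y = (C + K)N⁻¹ = [[0, 0, -3]].

Y = [[0, 0, -3]]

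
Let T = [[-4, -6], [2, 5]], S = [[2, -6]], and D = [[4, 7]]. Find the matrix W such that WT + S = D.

WT = D − S = [[2, 13]].
T is on the right of W, so right-multiply by T⁻¹: W = (D − S)T⁻¹.
T has determinant -8; T⁻¹ = [[-5/8, -3/4], [1/4, 1/2]].
W = (D − S)T⁻¹ = [[2, 5]].

W = [[2, 5]]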